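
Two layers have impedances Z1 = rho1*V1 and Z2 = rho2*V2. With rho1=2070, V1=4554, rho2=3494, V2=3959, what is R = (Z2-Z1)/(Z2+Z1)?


Z1 = 2070 * 4554 = 9426780
Z2 = 3494 * 3959 = 13832746
R = (13832746 - 9426780) / (13832746 + 9426780) = 4405966 / 23259526 = 0.1894

0.1894


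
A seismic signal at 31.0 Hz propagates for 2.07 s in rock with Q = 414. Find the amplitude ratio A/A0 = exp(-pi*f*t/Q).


pi*f*t/Q = pi*31.0*2.07/414 = 0.486947
A/A0 = exp(-0.486947) = 0.6145

0.6145


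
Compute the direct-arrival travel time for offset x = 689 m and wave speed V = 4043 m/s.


t = x / V
= 689 / 4043
= 0.1704 s

0.1704


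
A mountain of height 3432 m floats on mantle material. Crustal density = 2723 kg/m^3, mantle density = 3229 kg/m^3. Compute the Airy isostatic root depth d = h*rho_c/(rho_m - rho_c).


rho_m - rho_c = 3229 - 2723 = 506
d = 3432 * 2723 / 506
= 9345336 / 506
= 18469.04 m

18469.04


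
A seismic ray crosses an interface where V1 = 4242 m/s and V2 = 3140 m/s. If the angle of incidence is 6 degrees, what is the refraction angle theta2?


sin(theta1) = sin(6 deg) = 0.104528
sin(theta2) = V2/V1 * sin(theta1) = 3140/4242 * 0.104528 = 0.077374
theta2 = arcsin(0.077374) = 4.4376 degrees

4.4376


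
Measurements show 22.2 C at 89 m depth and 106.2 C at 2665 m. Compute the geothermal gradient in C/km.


dT = 106.2 - 22.2 = 84.0 C
dz = 2665 - 89 = 2576 m
gradient = dT/dz * 1000 = 84.0/2576 * 1000 = 32.6087 C/km

32.6087


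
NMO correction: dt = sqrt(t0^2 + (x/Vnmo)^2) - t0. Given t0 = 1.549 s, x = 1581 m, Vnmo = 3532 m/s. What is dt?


x/Vnmo = 1581/3532 = 0.447622
(x/Vnmo)^2 = 0.200365
t0^2 = 2.399401
sqrt(2.399401 + 0.200365) = 1.612379
dt = 1.612379 - 1.549 = 0.063379

0.063379


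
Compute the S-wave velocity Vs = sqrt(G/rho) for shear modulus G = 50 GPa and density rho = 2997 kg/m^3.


Convert G to Pa: G = 50e9 Pa
Compute G/rho = 50e9 / 2997 = 16683350.0167
Vs = sqrt(16683350.0167) = 4084.53 m/s

4084.53


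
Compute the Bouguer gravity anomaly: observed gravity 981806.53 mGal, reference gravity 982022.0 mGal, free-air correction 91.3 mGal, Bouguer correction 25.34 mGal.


BA = g_obs - g_ref + FAC - BC
= 981806.53 - 982022.0 + 91.3 - 25.34
= -149.51 mGal

-149.51


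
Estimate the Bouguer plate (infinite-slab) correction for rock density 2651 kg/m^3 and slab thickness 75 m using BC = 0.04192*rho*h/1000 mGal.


BC = 0.04192 * rho * h / 1000
= 0.04192 * 2651 * 75 / 1000
= 8.3347 mGal

8.3347


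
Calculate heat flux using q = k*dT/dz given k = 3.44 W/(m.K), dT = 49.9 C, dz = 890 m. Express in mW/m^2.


q = k * dT / dz * 1000
= 3.44 * 49.9 / 890 * 1000
= 0.192872 * 1000
= 192.8719 mW/m^2

192.8719


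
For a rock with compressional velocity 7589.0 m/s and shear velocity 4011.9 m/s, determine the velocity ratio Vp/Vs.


Vp/Vs = 7589.0 / 4011.9
= 1.8916

1.8916


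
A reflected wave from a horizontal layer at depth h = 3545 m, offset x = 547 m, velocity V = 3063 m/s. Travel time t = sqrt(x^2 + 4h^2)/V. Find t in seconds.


x^2 + 4h^2 = 547^2 + 4*3545^2 = 299209 + 50268100 = 50567309
sqrt(50567309) = 7111.0695
t = 7111.0695 / 3063 = 2.3216 s

2.3216


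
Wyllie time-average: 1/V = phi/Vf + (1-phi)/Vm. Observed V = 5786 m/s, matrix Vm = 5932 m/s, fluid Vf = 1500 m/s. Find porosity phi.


1/V - 1/Vm = 1/5786 - 1/5932 = 4.25e-06
1/Vf - 1/Vm = 1/1500 - 1/5932 = 0.00049809
phi = 4.25e-06 / 0.00049809 = 0.0085

0.0085


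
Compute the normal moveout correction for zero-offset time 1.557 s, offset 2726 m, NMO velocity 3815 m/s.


x/Vnmo = 2726/3815 = 0.714548
(x/Vnmo)^2 = 0.510579
t0^2 = 2.424249
sqrt(2.424249 + 0.510579) = 1.713134
dt = 1.713134 - 1.557 = 0.156134

0.156134


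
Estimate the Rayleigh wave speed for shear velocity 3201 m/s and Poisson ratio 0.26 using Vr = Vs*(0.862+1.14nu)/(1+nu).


Numerator factor = 0.862 + 1.14*0.26 = 1.1584
Denominator = 1 + 0.26 = 1.26
Vr = 3201 * 1.1584 / 1.26 = 2942.89 m/s

2942.89


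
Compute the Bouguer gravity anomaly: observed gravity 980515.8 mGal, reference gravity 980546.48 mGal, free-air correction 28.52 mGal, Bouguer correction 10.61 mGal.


BA = g_obs - g_ref + FAC - BC
= 980515.8 - 980546.48 + 28.52 - 10.61
= -12.77 mGal

-12.77


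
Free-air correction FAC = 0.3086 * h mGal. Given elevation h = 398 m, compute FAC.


FAC = 0.3086 * h
= 0.3086 * 398
= 122.8228 mGal

122.8228


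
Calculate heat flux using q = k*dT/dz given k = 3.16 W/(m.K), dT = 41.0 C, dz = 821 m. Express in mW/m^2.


q = k * dT / dz * 1000
= 3.16 * 41.0 / 821 * 1000
= 0.157808 * 1000
= 157.8076 mW/m^2

157.8076


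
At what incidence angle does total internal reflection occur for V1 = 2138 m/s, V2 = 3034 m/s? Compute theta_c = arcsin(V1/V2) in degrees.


V1/V2 = 2138/3034 = 0.70468
theta_c = arcsin(0.70468) = 44.8037 degrees

44.8037


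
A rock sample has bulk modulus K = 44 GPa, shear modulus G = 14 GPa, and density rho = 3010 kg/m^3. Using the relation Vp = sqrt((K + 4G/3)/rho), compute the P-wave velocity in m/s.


First compute the effective modulus:
K + 4G/3 = 44e9 + 4*14e9/3 = 62666666666.67 Pa
Then divide by density:
62666666666.67 / 3010 = 20819490.5869 Pa/(kg/m^3)
Take the square root:
Vp = sqrt(20819490.5869) = 4562.84 m/s

4562.84


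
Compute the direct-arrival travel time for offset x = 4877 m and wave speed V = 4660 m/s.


t = x / V
= 4877 / 4660
= 1.0466 s

1.0466


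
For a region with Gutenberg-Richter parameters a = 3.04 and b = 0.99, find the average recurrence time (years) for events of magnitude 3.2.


log10(N) = 3.04 - 0.99*3.2 = -0.128
N = 10^-0.128 = 0.744732
T = 1/N = 1/0.744732 = 1.3428 years

1.3428


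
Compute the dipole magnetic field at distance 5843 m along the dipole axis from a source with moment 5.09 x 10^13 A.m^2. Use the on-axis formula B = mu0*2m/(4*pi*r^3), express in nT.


m = 5.09 x 10^13 = 50900000000000 A.m^2
2m = 101800000000000 A.m^2
r^3 = 5843^3 = 199483812107
B = (4pi*10^-7) * 101800000000000 / (4*pi * 199483812107) * 1e9
= 127925652.854176 / 2506787514501.75 * 1e9
= 51031.7098 nT

51031.7098


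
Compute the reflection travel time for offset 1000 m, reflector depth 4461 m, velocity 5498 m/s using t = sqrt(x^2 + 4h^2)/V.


x^2 + 4h^2 = 1000^2 + 4*4461^2 = 1000000 + 79602084 = 80602084
sqrt(80602084) = 8977.8663
t = 8977.8663 / 5498 = 1.6329 s

1.6329


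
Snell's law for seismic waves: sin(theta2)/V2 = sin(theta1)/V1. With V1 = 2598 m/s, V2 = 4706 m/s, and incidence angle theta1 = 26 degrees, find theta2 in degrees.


sin(theta1) = sin(26 deg) = 0.438371
sin(theta2) = V2/V1 * sin(theta1) = 4706/2598 * 0.438371 = 0.794063
theta2 = arcsin(0.794063) = 52.5668 degrees

52.5668


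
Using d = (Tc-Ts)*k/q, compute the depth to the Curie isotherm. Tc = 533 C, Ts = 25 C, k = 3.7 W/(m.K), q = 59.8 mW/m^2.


T_Curie - T_surf = 533 - 25 = 508 C
Convert q to W/m^2: 59.8 mW/m^2 = 0.0598 W/m^2
d = 508 * 3.7 / 0.0598 = 31431.44 m

31431.44


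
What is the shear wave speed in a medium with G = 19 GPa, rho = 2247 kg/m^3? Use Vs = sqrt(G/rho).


Convert G to Pa: G = 19e9 Pa
Compute G/rho = 19e9 / 2247 = 8455718.7361
Vs = sqrt(8455718.7361) = 2907.87 m/s

2907.87


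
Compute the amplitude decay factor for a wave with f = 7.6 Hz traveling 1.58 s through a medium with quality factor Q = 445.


pi*f*t/Q = pi*7.6*1.58/445 = 0.084774
A/A0 = exp(-0.084774) = 0.91872

0.91872


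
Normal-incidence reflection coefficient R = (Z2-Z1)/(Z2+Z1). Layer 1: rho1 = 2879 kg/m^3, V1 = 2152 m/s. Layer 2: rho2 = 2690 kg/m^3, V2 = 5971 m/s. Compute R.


Z1 = 2879 * 2152 = 6195608
Z2 = 2690 * 5971 = 16061990
R = (16061990 - 6195608) / (16061990 + 6195608) = 9866382 / 22257598 = 0.4433

0.4433


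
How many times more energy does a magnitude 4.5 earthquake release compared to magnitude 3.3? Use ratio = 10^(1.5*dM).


M2 - M1 = 4.5 - 3.3 = 1.2
1.5 * 1.2 = 1.8
ratio = 10^1.8 = 63.1

63.1


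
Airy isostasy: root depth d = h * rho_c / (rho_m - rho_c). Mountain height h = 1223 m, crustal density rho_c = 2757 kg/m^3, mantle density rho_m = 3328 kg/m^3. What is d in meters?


rho_m - rho_c = 3328 - 2757 = 571
d = 1223 * 2757 / 571
= 3371811 / 571
= 5905.1 m

5905.1


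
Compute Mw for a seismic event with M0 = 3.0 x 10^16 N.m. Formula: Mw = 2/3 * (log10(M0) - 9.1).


log10(M0) = log10(3.0 x 10^16) = 16.4771
Mw = 2/3 * (16.4771 - 9.1)
= 2/3 * 7.3771
= 4.92

4.92


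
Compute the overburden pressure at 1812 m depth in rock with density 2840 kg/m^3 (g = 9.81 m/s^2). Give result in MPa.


P = rho * g * z / 1e6
= 2840 * 9.81 * 1812 / 1e6
= 50483044.8 / 1e6
= 50.483 MPa

50.483


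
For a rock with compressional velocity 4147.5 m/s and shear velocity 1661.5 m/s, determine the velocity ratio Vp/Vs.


Vp/Vs = 4147.5 / 1661.5
= 2.4962

2.4962


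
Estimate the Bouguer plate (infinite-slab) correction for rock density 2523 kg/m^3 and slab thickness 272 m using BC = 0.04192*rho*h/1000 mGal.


BC = 0.04192 * rho * h / 1000
= 0.04192 * 2523 * 272 / 1000
= 28.7679 mGal

28.7679


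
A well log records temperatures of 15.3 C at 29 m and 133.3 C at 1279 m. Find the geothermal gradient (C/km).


dT = 133.3 - 15.3 = 118.0 C
dz = 1279 - 29 = 1250 m
gradient = dT/dz * 1000 = 118.0/1250 * 1000 = 94.4 C/km

94.4


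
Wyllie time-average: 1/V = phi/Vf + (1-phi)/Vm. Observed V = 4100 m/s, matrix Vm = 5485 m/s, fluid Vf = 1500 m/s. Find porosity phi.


1/V - 1/Vm = 1/4100 - 1/5485 = 6.159e-05
1/Vf - 1/Vm = 1/1500 - 1/5485 = 0.00048435
phi = 6.159e-05 / 0.00048435 = 0.1272

0.1272


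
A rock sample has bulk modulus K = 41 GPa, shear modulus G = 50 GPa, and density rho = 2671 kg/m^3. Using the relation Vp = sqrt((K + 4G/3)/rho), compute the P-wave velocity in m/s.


First compute the effective modulus:
K + 4G/3 = 41e9 + 4*50e9/3 = 107666666666.67 Pa
Then divide by density:
107666666666.67 / 2671 = 40309497.0673 Pa/(kg/m^3)
Take the square root:
Vp = sqrt(40309497.0673) = 6348.98 m/s

6348.98


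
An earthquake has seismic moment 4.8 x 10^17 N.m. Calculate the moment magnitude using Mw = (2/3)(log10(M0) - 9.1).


log10(M0) = log10(4.8 x 10^17) = 17.6812
Mw = 2/3 * (17.6812 - 9.1)
= 2/3 * 8.5812
= 5.72

5.72


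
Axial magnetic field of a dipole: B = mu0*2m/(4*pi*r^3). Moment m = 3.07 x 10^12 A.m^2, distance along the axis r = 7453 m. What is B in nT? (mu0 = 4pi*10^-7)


m = 3.07 x 10^12 = 3070000000000 A.m^2
2m = 6140000000000 A.m^2
r^3 = 7453^3 = 413993348677
B = (4pi*10^-7) * 6140000000000 / (4*pi * 413993348677) * 1e9
= 7715751.557217 / 5202393851354.8 * 1e9
= 1483.1156 nT

1483.1156


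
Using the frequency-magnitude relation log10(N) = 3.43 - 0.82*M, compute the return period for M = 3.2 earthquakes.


log10(N) = 3.43 - 0.82*3.2 = 0.806
N = 10^0.806 = 6.397348
T = 1/N = 1/6.397348 = 0.1563 years

0.1563


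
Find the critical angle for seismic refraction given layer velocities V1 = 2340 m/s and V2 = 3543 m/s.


V1/V2 = 2340/3543 = 0.660457
theta_c = arcsin(0.660457) = 41.3348 degrees

41.3348


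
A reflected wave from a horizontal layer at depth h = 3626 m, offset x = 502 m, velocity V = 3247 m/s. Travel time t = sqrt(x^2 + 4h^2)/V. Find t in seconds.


x^2 + 4h^2 = 502^2 + 4*3626^2 = 252004 + 52591504 = 52843508
sqrt(52843508) = 7269.354
t = 7269.354 / 3247 = 2.2388 s

2.2388


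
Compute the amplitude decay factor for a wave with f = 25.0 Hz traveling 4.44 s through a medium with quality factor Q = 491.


pi*f*t/Q = pi*25.0*4.44/491 = 0.710217
A/A0 = exp(-0.710217) = 0.491537

0.491537


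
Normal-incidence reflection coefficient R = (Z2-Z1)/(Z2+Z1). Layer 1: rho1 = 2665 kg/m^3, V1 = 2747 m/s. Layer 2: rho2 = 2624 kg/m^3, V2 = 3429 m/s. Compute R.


Z1 = 2665 * 2747 = 7320755
Z2 = 2624 * 3429 = 8997696
R = (8997696 - 7320755) / (8997696 + 7320755) = 1676941 / 16318451 = 0.1028

0.1028


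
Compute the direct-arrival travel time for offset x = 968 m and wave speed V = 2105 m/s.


t = x / V
= 968 / 2105
= 0.4599 s

0.4599


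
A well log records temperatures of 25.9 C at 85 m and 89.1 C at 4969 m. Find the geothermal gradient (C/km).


dT = 89.1 - 25.9 = 63.2 C
dz = 4969 - 85 = 4884 m
gradient = dT/dz * 1000 = 63.2/4884 * 1000 = 12.9402 C/km

12.9402


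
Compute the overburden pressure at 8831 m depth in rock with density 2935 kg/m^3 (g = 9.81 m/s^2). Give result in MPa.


P = rho * g * z / 1e6
= 2935 * 9.81 * 8831 / 1e6
= 254265242.85 / 1e6
= 254.2652 MPa

254.2652


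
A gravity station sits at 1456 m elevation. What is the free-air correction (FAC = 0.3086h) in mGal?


FAC = 0.3086 * h
= 0.3086 * 1456
= 449.3216 mGal

449.3216


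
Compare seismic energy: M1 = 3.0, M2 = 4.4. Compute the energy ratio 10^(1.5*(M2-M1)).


M2 - M1 = 4.4 - 3.0 = 1.4
1.5 * 1.4 = 2.1
ratio = 10^2.1 = 125.89

125.89


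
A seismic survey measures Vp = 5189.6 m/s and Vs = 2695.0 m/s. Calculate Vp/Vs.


Vp/Vs = 5189.6 / 2695.0
= 1.9256

1.9256


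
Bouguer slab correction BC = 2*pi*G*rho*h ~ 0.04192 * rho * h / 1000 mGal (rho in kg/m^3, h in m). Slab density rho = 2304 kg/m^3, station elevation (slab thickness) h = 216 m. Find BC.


BC = 0.04192 * rho * h / 1000
= 0.04192 * 2304 * 216 / 1000
= 20.8621 mGal

20.8621


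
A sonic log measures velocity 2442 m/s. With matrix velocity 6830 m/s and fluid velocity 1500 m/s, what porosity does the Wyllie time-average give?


1/V - 1/Vm = 1/2442 - 1/6830 = 0.00026309
1/Vf - 1/Vm = 1/1500 - 1/6830 = 0.00052025
phi = 0.00026309 / 0.00052025 = 0.5057

0.5057


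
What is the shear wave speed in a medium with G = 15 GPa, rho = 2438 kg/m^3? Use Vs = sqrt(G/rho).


Convert G to Pa: G = 15e9 Pa
Compute G/rho = 15e9 / 2438 = 6152584.0853
Vs = sqrt(6152584.0853) = 2480.44 m/s

2480.44


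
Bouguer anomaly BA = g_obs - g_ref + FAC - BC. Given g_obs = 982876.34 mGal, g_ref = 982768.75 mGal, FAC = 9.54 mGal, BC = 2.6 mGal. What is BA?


BA = g_obs - g_ref + FAC - BC
= 982876.34 - 982768.75 + 9.54 - 2.6
= 114.53 mGal

114.53


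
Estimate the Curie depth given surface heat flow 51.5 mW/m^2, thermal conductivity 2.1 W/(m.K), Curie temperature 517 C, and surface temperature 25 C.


T_Curie - T_surf = 517 - 25 = 492 C
Convert q to W/m^2: 51.5 mW/m^2 = 0.0515 W/m^2
d = 492 * 2.1 / 0.0515 = 20062.14 m

20062.14


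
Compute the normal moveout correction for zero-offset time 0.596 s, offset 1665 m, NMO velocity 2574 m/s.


x/Vnmo = 1665/2574 = 0.646853
(x/Vnmo)^2 = 0.418419
t0^2 = 0.355216
sqrt(0.355216 + 0.418419) = 0.879565
dt = 0.879565 - 0.596 = 0.283565

0.283565


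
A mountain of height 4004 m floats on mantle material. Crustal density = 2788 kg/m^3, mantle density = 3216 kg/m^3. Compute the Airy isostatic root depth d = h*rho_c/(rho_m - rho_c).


rho_m - rho_c = 3216 - 2788 = 428
d = 4004 * 2788 / 428
= 11163152 / 428
= 26082.13 m

26082.13


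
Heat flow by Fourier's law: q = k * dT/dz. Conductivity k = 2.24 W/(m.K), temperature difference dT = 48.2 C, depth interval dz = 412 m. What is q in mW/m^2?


q = k * dT / dz * 1000
= 2.24 * 48.2 / 412 * 1000
= 0.262058 * 1000
= 262.0583 mW/m^2

262.0583


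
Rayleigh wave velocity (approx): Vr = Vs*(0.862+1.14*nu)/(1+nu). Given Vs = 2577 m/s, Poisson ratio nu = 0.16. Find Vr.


Numerator factor = 0.862 + 1.14*0.16 = 1.0444
Denominator = 1 + 0.16 = 1.16
Vr = 2577 * 1.0444 / 1.16 = 2320.19 m/s

2320.19


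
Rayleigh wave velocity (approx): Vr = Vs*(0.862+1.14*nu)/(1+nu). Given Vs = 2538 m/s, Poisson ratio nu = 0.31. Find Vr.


Numerator factor = 0.862 + 1.14*0.31 = 1.2154
Denominator = 1 + 0.31 = 1.31
Vr = 2538 * 1.2154 / 1.31 = 2354.72 m/s

2354.72


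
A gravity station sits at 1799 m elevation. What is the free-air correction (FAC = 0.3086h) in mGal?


FAC = 0.3086 * h
= 0.3086 * 1799
= 555.1714 mGal

555.1714


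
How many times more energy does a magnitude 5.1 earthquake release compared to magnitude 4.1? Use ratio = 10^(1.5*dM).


M2 - M1 = 5.1 - 4.1 = 1.0
1.5 * 1.0 = 1.5
ratio = 10^1.5 = 31.62

31.62


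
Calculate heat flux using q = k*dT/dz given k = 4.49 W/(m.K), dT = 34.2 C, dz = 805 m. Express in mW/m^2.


q = k * dT / dz * 1000
= 4.49 * 34.2 / 805 * 1000
= 0.190755 * 1000
= 190.7553 mW/m^2

190.7553


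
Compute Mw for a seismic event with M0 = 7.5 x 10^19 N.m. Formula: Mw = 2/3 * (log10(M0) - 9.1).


log10(M0) = log10(7.5 x 10^19) = 19.8751
Mw = 2/3 * (19.8751 - 9.1)
= 2/3 * 10.7751
= 7.18

7.18


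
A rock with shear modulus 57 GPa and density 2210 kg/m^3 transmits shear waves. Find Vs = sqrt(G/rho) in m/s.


Convert G to Pa: G = 57e9 Pa
Compute G/rho = 57e9 / 2210 = 25791855.2036
Vs = sqrt(25791855.2036) = 5078.57 m/s

5078.57


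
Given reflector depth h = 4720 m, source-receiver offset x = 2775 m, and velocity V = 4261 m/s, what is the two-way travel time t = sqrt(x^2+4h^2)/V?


x^2 + 4h^2 = 2775^2 + 4*4720^2 = 7700625 + 89113600 = 96814225
sqrt(96814225) = 9839.422
t = 9839.422 / 4261 = 2.3092 s

2.3092


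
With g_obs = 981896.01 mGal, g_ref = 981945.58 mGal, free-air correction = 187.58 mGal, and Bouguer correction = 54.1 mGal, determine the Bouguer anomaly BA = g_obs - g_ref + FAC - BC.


BA = g_obs - g_ref + FAC - BC
= 981896.01 - 981945.58 + 187.58 - 54.1
= 83.91 mGal

83.91


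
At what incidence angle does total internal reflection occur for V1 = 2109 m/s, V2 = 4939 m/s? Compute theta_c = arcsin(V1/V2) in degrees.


V1/V2 = 2109/4939 = 0.42701
theta_c = arcsin(0.42701) = 25.2779 degrees

25.2779


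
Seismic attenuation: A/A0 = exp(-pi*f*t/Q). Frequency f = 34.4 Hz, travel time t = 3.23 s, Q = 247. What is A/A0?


pi*f*t/Q = pi*34.4*3.23/247 = 1.413233
A/A0 = exp(-1.413233) = 0.243355

0.243355


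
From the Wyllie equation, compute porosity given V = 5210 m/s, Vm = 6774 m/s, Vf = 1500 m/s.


1/V - 1/Vm = 1/5210 - 1/6774 = 4.432e-05
1/Vf - 1/Vm = 1/1500 - 1/6774 = 0.00051904
phi = 4.432e-05 / 0.00051904 = 0.0854

0.0854


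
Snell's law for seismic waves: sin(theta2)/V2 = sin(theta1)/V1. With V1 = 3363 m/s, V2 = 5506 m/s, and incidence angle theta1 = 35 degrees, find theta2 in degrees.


sin(theta1) = sin(35 deg) = 0.573576
sin(theta2) = V2/V1 * sin(theta1) = 5506/3363 * 0.573576 = 0.939076
theta2 = arcsin(0.939076) = 69.8969 degrees

69.8969


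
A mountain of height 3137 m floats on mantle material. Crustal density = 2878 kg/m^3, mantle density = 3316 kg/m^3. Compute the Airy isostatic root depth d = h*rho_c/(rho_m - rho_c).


rho_m - rho_c = 3316 - 2878 = 438
d = 3137 * 2878 / 438
= 9028286 / 438
= 20612.53 m

20612.53


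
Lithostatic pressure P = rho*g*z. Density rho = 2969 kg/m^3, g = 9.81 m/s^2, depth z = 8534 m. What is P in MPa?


P = rho * g * z / 1e6
= 2969 * 9.81 * 8534 / 1e6
= 248560345.26 / 1e6
= 248.5603 MPa

248.5603


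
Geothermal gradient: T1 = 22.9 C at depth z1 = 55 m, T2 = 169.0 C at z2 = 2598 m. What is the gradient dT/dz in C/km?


dT = 169.0 - 22.9 = 146.1 C
dz = 2598 - 55 = 2543 m
gradient = dT/dz * 1000 = 146.1/2543 * 1000 = 57.4518 C/km

57.4518


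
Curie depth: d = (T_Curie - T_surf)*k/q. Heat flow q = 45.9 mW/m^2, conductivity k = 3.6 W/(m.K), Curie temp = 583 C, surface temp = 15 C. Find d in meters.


T_Curie - T_surf = 583 - 15 = 568 C
Convert q to W/m^2: 45.9 mW/m^2 = 0.0459 W/m^2
d = 568 * 3.6 / 0.0459 = 44549.02 m

44549.02


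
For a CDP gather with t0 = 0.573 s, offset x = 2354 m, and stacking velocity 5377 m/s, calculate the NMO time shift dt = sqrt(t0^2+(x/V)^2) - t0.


x/Vnmo = 2354/5377 = 0.437791
(x/Vnmo)^2 = 0.191661
t0^2 = 0.328329
sqrt(0.328329 + 0.191661) = 0.721103
dt = 0.721103 - 0.573 = 0.148103

0.148103


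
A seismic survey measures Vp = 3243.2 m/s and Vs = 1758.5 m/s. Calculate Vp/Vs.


Vp/Vs = 3243.2 / 1758.5
= 1.8443

1.8443


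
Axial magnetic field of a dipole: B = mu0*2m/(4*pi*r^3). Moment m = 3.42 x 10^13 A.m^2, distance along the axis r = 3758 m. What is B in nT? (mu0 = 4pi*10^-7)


m = 3.42 x 10^13 = 34200000000000 A.m^2
2m = 68400000000000 A.m^2
r^3 = 3758^3 = 53072595512
B = (4pi*10^-7) * 68400000000000 / (4*pi * 53072595512) * 1e9
= 85953975.002217 / 666929904669.77 * 1e9
= 128880.0733 nT

128880.0733


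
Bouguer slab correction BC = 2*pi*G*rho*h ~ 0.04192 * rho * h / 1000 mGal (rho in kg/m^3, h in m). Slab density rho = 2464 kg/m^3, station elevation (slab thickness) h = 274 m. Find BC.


BC = 0.04192 * rho * h / 1000
= 0.04192 * 2464 * 274 / 1000
= 28.3017 mGal

28.3017


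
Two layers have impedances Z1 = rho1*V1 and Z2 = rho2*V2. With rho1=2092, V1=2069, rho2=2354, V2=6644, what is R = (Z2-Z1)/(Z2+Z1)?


Z1 = 2092 * 2069 = 4328348
Z2 = 2354 * 6644 = 15639976
R = (15639976 - 4328348) / (15639976 + 4328348) = 11311628 / 19968324 = 0.5665

0.5665


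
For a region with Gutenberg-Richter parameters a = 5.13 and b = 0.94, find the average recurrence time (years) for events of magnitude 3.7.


log10(N) = 5.13 - 0.94*3.7 = 1.652
N = 10^1.652 = 44.874539
T = 1/N = 1/44.874539 = 0.0223 years

0.0223


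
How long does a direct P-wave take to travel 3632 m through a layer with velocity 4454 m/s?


t = x / V
= 3632 / 4454
= 0.8154 s

0.8154


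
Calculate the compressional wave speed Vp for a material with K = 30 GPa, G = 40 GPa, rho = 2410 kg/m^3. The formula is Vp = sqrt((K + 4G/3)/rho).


First compute the effective modulus:
K + 4G/3 = 30e9 + 4*40e9/3 = 83333333333.33 Pa
Then divide by density:
83333333333.33 / 2410 = 34578146.6113 Pa/(kg/m^3)
Take the square root:
Vp = sqrt(34578146.6113) = 5880.32 m/s

5880.32


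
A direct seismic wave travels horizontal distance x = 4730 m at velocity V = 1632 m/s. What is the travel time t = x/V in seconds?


t = x / V
= 4730 / 1632
= 2.8983 s

2.8983


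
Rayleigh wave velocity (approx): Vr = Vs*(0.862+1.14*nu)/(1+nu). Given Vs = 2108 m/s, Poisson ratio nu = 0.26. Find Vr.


Numerator factor = 0.862 + 1.14*0.26 = 1.1584
Denominator = 1 + 0.26 = 1.26
Vr = 2108 * 1.1584 / 1.26 = 1938.02 m/s

1938.02


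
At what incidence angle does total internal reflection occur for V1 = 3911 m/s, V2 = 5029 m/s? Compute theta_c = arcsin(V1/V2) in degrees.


V1/V2 = 3911/5029 = 0.777689
theta_c = arcsin(0.777689) = 51.0495 degrees

51.0495


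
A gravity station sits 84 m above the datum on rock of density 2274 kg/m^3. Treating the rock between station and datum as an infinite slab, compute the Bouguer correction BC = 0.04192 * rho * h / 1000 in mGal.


BC = 0.04192 * rho * h / 1000
= 0.04192 * 2274 * 84 / 1000
= 8.0074 mGal

8.0074


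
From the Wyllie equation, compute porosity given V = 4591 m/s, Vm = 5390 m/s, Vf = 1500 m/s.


1/V - 1/Vm = 1/4591 - 1/5390 = 3.229e-05
1/Vf - 1/Vm = 1/1500 - 1/5390 = 0.00048114
phi = 3.229e-05 / 0.00048114 = 0.0671

0.0671


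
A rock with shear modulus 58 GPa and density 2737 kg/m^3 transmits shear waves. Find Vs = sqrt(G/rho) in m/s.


Convert G to Pa: G = 58e9 Pa
Compute G/rho = 58e9 / 2737 = 21191085.1297
Vs = sqrt(21191085.1297) = 4603.38 m/s

4603.38


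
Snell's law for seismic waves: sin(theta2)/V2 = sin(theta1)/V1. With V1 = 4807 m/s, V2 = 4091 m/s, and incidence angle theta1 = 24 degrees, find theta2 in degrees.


sin(theta1) = sin(24 deg) = 0.406737
sin(theta2) = V2/V1 * sin(theta1) = 4091/4807 * 0.406737 = 0.346153
theta2 = arcsin(0.346153) = 20.2522 degrees

20.2522


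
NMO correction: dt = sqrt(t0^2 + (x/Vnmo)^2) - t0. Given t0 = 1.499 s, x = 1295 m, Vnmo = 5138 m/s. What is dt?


x/Vnmo = 1295/5138 = 0.252044
(x/Vnmo)^2 = 0.063526
t0^2 = 2.247001
sqrt(2.247001 + 0.063526) = 1.520042
dt = 1.520042 - 1.499 = 0.021042

0.021042


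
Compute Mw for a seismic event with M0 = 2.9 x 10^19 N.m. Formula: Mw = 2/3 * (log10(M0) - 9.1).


log10(M0) = log10(2.9 x 10^19) = 19.4624
Mw = 2/3 * (19.4624 - 9.1)
= 2/3 * 10.3624
= 6.91

6.91


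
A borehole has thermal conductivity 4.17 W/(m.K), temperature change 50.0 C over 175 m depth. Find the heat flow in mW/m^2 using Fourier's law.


q = k * dT / dz * 1000
= 4.17 * 50.0 / 175 * 1000
= 1.191429 * 1000
= 1191.4286 mW/m^2

1191.4286


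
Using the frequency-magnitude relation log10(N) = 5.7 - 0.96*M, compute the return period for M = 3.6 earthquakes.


log10(N) = 5.7 - 0.96*3.6 = 2.244
N = 10^2.244 = 175.38805
T = 1/N = 1/175.38805 = 0.0057 years

0.0057


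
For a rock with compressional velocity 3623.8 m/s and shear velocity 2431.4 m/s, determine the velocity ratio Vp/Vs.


Vp/Vs = 3623.8 / 2431.4
= 1.4904

1.4904


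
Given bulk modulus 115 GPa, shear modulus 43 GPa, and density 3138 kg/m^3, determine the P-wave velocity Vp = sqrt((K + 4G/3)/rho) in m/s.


First compute the effective modulus:
K + 4G/3 = 115e9 + 4*43e9/3 = 172333333333.33 Pa
Then divide by density:
172333333333.33 / 3138 = 54918206.9259 Pa/(kg/m^3)
Take the square root:
Vp = sqrt(54918206.9259) = 7410.68 m/s

7410.68


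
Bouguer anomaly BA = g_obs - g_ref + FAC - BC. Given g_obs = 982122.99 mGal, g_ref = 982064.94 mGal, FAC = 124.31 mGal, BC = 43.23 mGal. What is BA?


BA = g_obs - g_ref + FAC - BC
= 982122.99 - 982064.94 + 124.31 - 43.23
= 139.13 mGal

139.13


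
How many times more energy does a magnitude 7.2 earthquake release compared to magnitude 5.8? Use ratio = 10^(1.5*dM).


M2 - M1 = 7.2 - 5.8 = 1.4
1.5 * 1.4 = 2.1
ratio = 10^2.1 = 125.89

125.89


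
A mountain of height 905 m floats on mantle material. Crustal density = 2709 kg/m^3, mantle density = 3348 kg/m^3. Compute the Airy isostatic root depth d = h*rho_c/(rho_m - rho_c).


rho_m - rho_c = 3348 - 2709 = 639
d = 905 * 2709 / 639
= 2451645 / 639
= 3836.69 m

3836.69


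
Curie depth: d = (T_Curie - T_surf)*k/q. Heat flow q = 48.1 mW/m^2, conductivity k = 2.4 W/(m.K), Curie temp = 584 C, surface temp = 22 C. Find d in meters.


T_Curie - T_surf = 584 - 22 = 562 C
Convert q to W/m^2: 48.1 mW/m^2 = 0.0481 W/m^2
d = 562 * 2.4 / 0.0481 = 28041.58 m

28041.58


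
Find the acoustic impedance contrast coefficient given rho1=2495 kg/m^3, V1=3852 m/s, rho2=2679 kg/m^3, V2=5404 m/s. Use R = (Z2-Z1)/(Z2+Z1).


Z1 = 2495 * 3852 = 9610740
Z2 = 2679 * 5404 = 14477316
R = (14477316 - 9610740) / (14477316 + 9610740) = 4866576 / 24088056 = 0.202

0.202


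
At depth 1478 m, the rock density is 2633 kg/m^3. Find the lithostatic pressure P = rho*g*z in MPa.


P = rho * g * z / 1e6
= 2633 * 9.81 * 1478 / 1e6
= 38176340.94 / 1e6
= 38.1763 MPa

38.1763


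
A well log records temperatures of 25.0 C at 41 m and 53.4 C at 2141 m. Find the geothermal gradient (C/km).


dT = 53.4 - 25.0 = 28.4 C
dz = 2141 - 41 = 2100 m
gradient = dT/dz * 1000 = 28.4/2100 * 1000 = 13.5238 C/km

13.5238


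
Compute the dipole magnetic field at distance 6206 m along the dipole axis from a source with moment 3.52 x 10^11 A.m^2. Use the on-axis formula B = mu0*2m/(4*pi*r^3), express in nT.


m = 3.52 x 10^11 = 352000000000 A.m^2
2m = 704000000000 A.m^2
r^3 = 6206^3 = 239020589816
B = (4pi*10^-7) * 704000000000 / (4*pi * 239020589816) * 1e9
= 884672.491251 / 3003621316090.58 * 1e9
= 294.5353 nT

294.5353


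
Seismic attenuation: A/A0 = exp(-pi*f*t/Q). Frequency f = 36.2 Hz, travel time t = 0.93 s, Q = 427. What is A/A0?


pi*f*t/Q = pi*36.2*0.93/427 = 0.247693
A/A0 = exp(-0.247693) = 0.7806

0.7806


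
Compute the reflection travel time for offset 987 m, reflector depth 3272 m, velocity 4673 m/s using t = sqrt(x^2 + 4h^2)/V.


x^2 + 4h^2 = 987^2 + 4*3272^2 = 974169 + 42823936 = 43798105
sqrt(43798105) = 6618.0137
t = 6618.0137 / 4673 = 1.4162 s

1.4162


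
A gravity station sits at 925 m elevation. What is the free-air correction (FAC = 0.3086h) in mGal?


FAC = 0.3086 * h
= 0.3086 * 925
= 285.455 mGal

285.455


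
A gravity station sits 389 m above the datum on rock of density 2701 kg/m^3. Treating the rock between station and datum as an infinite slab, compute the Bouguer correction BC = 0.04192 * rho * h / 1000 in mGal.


BC = 0.04192 * rho * h / 1000
= 0.04192 * 2701 * 389 / 1000
= 44.0449 mGal

44.0449


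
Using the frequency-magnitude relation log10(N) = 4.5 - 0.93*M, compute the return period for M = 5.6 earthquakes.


log10(N) = 4.5 - 0.93*5.6 = -0.708
N = 10^-0.708 = 0.195884
T = 1/N = 1/0.195884 = 5.105 years

5.105


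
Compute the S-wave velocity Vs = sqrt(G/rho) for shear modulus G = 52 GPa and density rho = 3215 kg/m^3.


Convert G to Pa: G = 52e9 Pa
Compute G/rho = 52e9 / 3215 = 16174183.5148
Vs = sqrt(16174183.5148) = 4021.71 m/s

4021.71


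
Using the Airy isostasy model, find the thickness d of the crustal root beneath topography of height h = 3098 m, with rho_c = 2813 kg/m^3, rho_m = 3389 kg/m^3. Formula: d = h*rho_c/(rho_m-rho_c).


rho_m - rho_c = 3389 - 2813 = 576
d = 3098 * 2813 / 576
= 8714674 / 576
= 15129.64 m

15129.64


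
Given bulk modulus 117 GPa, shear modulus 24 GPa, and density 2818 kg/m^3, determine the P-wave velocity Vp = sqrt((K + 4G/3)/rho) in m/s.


First compute the effective modulus:
K + 4G/3 = 117e9 + 4*24e9/3 = 149000000000.0 Pa
Then divide by density:
149000000000.0 / 2818 = 52874378.9922 Pa/(kg/m^3)
Take the square root:
Vp = sqrt(52874378.9922) = 7271.48 m/s

7271.48


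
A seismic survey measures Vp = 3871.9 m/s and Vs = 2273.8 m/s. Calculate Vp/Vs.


Vp/Vs = 3871.9 / 2273.8
= 1.7028

1.7028


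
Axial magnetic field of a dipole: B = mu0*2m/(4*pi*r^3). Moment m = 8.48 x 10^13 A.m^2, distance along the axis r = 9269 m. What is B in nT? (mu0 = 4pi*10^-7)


m = 8.48 x 10^13 = 84800000000000 A.m^2
2m = 169600000000000 A.m^2
r^3 = 9269^3 = 796340212109
B = (4pi*10^-7) * 169600000000000 / (4*pi * 796340212109) * 1e9
= 213125645.619532 / 10007106240479.09 * 1e9
= 21297.4301 nT

21297.4301


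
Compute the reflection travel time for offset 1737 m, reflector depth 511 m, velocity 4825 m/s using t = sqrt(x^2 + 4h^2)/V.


x^2 + 4h^2 = 1737^2 + 4*511^2 = 3017169 + 1044484 = 4061653
sqrt(4061653) = 2015.3543
t = 2015.3543 / 4825 = 0.4177 s

0.4177


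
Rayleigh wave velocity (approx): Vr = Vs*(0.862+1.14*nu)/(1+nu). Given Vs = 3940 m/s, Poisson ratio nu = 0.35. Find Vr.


Numerator factor = 0.862 + 1.14*0.35 = 1.261
Denominator = 1 + 0.35 = 1.35
Vr = 3940 * 1.261 / 1.35 = 3680.25 m/s

3680.25


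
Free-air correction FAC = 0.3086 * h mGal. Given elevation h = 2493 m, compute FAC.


FAC = 0.3086 * h
= 0.3086 * 2493
= 769.3398 mGal

769.3398


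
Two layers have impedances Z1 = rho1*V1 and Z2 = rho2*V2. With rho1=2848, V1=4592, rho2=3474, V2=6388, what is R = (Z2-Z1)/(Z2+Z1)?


Z1 = 2848 * 4592 = 13078016
Z2 = 3474 * 6388 = 22191912
R = (22191912 - 13078016) / (22191912 + 13078016) = 9113896 / 35269928 = 0.2584

0.2584


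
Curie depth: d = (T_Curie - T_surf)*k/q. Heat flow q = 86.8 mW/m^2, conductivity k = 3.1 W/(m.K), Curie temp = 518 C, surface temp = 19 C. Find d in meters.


T_Curie - T_surf = 518 - 19 = 499 C
Convert q to W/m^2: 86.8 mW/m^2 = 0.0868 W/m^2
d = 499 * 3.1 / 0.0868 = 17821.43 m

17821.43


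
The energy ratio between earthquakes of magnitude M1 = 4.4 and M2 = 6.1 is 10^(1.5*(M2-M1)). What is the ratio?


M2 - M1 = 6.1 - 4.4 = 1.7
1.5 * 1.7 = 2.55
ratio = 10^2.55 = 354.81

354.81


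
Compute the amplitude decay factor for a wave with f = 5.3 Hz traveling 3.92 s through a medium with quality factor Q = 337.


pi*f*t/Q = pi*5.3*3.92/337 = 0.193679
A/A0 = exp(-0.193679) = 0.823923

0.823923


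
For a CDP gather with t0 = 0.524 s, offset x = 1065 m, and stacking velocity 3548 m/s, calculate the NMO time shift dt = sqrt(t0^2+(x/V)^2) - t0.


x/Vnmo = 1065/3548 = 0.300169
(x/Vnmo)^2 = 0.090101
t0^2 = 0.274576
sqrt(0.274576 + 0.090101) = 0.603885
dt = 0.603885 - 0.524 = 0.079885

0.079885


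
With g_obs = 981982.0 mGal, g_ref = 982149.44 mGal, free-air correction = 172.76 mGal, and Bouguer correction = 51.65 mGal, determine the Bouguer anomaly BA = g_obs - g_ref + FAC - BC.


BA = g_obs - g_ref + FAC - BC
= 981982.0 - 982149.44 + 172.76 - 51.65
= -46.33 mGal

-46.33


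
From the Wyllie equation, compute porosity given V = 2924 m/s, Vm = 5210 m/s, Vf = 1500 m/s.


1/V - 1/Vm = 1/2924 - 1/5210 = 0.00015006
1/Vf - 1/Vm = 1/1500 - 1/5210 = 0.00047473
phi = 0.00015006 / 0.00047473 = 0.3161

0.3161


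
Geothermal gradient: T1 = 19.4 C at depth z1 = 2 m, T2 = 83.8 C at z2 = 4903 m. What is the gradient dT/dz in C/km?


dT = 83.8 - 19.4 = 64.4 C
dz = 4903 - 2 = 4901 m
gradient = dT/dz * 1000 = 64.4/4901 * 1000 = 13.1402 C/km

13.1402


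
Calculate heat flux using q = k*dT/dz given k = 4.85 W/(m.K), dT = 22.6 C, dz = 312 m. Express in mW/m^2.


q = k * dT / dz * 1000
= 4.85 * 22.6 / 312 * 1000
= 0.351314 * 1000
= 351.3141 mW/m^2

351.3141


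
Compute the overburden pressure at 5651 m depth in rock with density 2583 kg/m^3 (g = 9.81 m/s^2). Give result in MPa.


P = rho * g * z / 1e6
= 2583 * 9.81 * 5651 / 1e6
= 143191988.73 / 1e6
= 143.192 MPa

143.192


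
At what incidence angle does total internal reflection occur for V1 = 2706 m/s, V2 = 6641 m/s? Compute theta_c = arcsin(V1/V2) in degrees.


V1/V2 = 2706/6641 = 0.407469
theta_c = arcsin(0.407469) = 24.0459 degrees

24.0459


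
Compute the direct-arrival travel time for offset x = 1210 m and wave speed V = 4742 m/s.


t = x / V
= 1210 / 4742
= 0.2552 s

0.2552


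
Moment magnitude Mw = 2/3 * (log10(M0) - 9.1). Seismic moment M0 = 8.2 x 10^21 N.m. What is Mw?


log10(M0) = log10(8.2 x 10^21) = 21.9138
Mw = 2/3 * (21.9138 - 9.1)
= 2/3 * 12.8138
= 8.54

8.54


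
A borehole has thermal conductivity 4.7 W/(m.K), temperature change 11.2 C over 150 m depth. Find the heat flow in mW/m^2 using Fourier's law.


q = k * dT / dz * 1000
= 4.7 * 11.2 / 150 * 1000
= 0.350933 * 1000
= 350.9333 mW/m^2

350.9333


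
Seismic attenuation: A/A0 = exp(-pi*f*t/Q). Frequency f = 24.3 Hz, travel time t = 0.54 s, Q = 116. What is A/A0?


pi*f*t/Q = pi*24.3*0.54/116 = 0.355379
A/A0 = exp(-0.355379) = 0.700908

0.700908


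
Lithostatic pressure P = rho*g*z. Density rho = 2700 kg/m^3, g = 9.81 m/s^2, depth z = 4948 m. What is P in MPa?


P = rho * g * z / 1e6
= 2700 * 9.81 * 4948 / 1e6
= 131057676.0 / 1e6
= 131.0577 MPa

131.0577


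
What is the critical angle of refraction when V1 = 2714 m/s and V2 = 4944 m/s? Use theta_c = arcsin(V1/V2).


V1/V2 = 2714/4944 = 0.548948
theta_c = arcsin(0.548948) = 33.2949 degrees

33.2949


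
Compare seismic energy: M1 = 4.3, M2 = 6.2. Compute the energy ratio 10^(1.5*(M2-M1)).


M2 - M1 = 6.2 - 4.3 = 1.9
1.5 * 1.9 = 2.85
ratio = 10^2.85 = 707.95

707.95


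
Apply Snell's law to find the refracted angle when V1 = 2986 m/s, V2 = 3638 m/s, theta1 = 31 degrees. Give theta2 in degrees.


sin(theta1) = sin(31 deg) = 0.515038
sin(theta2) = V2/V1 * sin(theta1) = 3638/2986 * 0.515038 = 0.627498
theta2 = arcsin(0.627498) = 38.8658 degrees

38.8658


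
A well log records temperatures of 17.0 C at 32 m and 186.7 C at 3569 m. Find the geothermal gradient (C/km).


dT = 186.7 - 17.0 = 169.7 C
dz = 3569 - 32 = 3537 m
gradient = dT/dz * 1000 = 169.7/3537 * 1000 = 47.9785 C/km

47.9785


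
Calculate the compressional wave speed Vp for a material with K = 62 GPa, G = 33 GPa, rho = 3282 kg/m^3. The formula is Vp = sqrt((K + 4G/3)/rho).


First compute the effective modulus:
K + 4G/3 = 62e9 + 4*33e9/3 = 106000000000.0 Pa
Then divide by density:
106000000000.0 / 3282 = 32297379.6466 Pa/(kg/m^3)
Take the square root:
Vp = sqrt(32297379.6466) = 5683.08 m/s

5683.08


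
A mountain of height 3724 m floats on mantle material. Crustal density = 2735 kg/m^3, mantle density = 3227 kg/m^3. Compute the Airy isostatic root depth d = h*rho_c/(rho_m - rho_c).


rho_m - rho_c = 3227 - 2735 = 492
d = 3724 * 2735 / 492
= 10185140 / 492
= 20701.5 m

20701.5


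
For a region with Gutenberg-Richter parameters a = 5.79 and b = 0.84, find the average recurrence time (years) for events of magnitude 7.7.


log10(N) = 5.79 - 0.84*7.7 = -0.678
N = 10^-0.678 = 0.209894
T = 1/N = 1/0.209894 = 4.7643 years

4.7643


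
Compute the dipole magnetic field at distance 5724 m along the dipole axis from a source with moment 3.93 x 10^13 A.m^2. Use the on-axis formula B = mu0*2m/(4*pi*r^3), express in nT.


m = 3.93 x 10^13 = 39300000000000 A.m^2
2m = 78600000000000 A.m^2
r^3 = 5724^3 = 187542143424
B = (4pi*10^-7) * 78600000000000 / (4*pi * 187542143424) * 1e9
= 98771673.028863 / 2356724080077.29 * 1e9
= 41910.58 nT

41910.58


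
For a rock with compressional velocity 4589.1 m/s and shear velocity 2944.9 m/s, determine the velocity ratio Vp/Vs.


Vp/Vs = 4589.1 / 2944.9
= 1.5583

1.5583


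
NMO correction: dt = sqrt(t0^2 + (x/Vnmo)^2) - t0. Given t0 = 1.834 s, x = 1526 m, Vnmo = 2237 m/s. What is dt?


x/Vnmo = 1526/2237 = 0.682164
(x/Vnmo)^2 = 0.465347
t0^2 = 3.363556
sqrt(3.363556 + 0.465347) = 1.956758
dt = 1.956758 - 1.834 = 0.122758

0.122758


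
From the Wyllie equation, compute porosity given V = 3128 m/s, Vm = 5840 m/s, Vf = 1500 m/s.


1/V - 1/Vm = 1/3128 - 1/5840 = 0.00014846
1/Vf - 1/Vm = 1/1500 - 1/5840 = 0.00049543
phi = 0.00014846 / 0.00049543 = 0.2997

0.2997


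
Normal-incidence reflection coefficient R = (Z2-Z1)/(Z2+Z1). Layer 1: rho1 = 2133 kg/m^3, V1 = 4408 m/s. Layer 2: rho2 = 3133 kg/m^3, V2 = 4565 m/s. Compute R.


Z1 = 2133 * 4408 = 9402264
Z2 = 3133 * 4565 = 14302145
R = (14302145 - 9402264) / (14302145 + 9402264) = 4899881 / 23704409 = 0.2067

0.2067


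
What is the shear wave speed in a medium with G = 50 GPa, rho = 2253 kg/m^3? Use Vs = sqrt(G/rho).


Convert G to Pa: G = 50e9 Pa
Compute G/rho = 50e9 / 2253 = 22192632.0462
Vs = sqrt(22192632.0462) = 4710.91 m/s

4710.91


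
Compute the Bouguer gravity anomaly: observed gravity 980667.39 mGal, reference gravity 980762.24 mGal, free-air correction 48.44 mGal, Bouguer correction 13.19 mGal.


BA = g_obs - g_ref + FAC - BC
= 980667.39 - 980762.24 + 48.44 - 13.19
= -59.6 mGal

-59.6


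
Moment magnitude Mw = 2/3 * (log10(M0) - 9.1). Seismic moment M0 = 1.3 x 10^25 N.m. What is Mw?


log10(M0) = log10(1.3 x 10^25) = 25.1139
Mw = 2/3 * (25.1139 - 9.1)
= 2/3 * 16.0139
= 10.68

10.68


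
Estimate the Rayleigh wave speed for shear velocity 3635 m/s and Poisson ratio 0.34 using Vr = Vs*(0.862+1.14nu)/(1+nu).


Numerator factor = 0.862 + 1.14*0.34 = 1.2496
Denominator = 1 + 0.34 = 1.34
Vr = 3635 * 1.2496 / 1.34 = 3389.77 m/s

3389.77


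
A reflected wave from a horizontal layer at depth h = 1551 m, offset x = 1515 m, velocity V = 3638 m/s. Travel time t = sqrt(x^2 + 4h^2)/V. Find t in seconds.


x^2 + 4h^2 = 1515^2 + 4*1551^2 = 2295225 + 9622404 = 11917629
sqrt(11917629) = 3452.1919
t = 3452.1919 / 3638 = 0.9489 s

0.9489


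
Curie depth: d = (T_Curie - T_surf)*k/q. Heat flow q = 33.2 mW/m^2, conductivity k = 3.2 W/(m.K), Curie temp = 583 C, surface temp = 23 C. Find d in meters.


T_Curie - T_surf = 583 - 23 = 560 C
Convert q to W/m^2: 33.2 mW/m^2 = 0.0332 W/m^2
d = 560 * 3.2 / 0.0332 = 53975.9 m

53975.9


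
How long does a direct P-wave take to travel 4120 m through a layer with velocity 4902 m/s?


t = x / V
= 4120 / 4902
= 0.8405 s

0.8405


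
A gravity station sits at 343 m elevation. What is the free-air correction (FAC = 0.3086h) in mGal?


FAC = 0.3086 * h
= 0.3086 * 343
= 105.8498 mGal

105.8498


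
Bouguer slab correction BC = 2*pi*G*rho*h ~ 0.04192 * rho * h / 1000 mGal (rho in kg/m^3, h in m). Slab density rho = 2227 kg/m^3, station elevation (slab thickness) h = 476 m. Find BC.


BC = 0.04192 * rho * h / 1000
= 0.04192 * 2227 * 476 / 1000
= 44.4374 mGal

44.4374


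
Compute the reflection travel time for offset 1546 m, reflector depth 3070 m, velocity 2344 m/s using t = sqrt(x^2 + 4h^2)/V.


x^2 + 4h^2 = 1546^2 + 4*3070^2 = 2390116 + 37699600 = 40089716
sqrt(40089716) = 6331.644
t = 6331.644 / 2344 = 2.7012 s

2.7012
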